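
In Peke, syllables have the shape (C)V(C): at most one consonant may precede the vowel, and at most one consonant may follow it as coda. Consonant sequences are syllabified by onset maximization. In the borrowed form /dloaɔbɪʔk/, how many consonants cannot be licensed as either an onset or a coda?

2

The consonants /d/, /k/ cannot be parsed into a legal (C)V(C) syllable (at most one coda consonant is licensed; onsets are limited to one consonant).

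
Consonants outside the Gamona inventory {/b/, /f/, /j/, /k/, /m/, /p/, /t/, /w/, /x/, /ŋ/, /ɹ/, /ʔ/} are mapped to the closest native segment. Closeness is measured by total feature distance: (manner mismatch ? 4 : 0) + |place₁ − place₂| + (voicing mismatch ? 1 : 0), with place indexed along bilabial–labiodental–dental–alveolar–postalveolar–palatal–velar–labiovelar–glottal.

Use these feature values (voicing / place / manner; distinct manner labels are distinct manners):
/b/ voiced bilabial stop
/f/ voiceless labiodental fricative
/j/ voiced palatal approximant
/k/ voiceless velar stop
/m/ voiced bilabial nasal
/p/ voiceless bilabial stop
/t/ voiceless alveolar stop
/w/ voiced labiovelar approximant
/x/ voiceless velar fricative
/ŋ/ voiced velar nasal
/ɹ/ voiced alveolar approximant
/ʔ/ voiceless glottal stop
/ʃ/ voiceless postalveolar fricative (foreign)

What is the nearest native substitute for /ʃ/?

x

/x/ is closest: same manner (fricative), place distance 2 (postalveolar→velar), same voicing; total 2. Next closest is /f/ at distance 3.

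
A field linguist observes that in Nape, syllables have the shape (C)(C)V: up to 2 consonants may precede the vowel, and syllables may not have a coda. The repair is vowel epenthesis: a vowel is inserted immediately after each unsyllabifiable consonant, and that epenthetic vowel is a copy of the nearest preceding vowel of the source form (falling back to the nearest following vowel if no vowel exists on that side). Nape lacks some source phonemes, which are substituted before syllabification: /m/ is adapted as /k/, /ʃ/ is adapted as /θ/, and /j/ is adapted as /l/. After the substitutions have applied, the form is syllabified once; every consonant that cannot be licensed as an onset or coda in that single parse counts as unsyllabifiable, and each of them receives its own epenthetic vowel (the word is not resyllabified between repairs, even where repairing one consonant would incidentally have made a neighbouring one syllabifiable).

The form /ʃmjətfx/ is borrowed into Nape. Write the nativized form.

θəklətəfəxə

Substitution: /ʃ/ → /θ/, /m/ → /k/, /j/ → /l/, giving /θklətfx/.
The consonants /θ/, /t/, /f/, /x/ cannot be parsed into a legal (C)(C)V syllable (no codas are permitted; onsets may contain at most 2 consonants).
Each unlicensed consonant becomes the onset of a new syllable: /θ/ → /θə/, /t/ → /tə/, /f/ → /fə/, /x/ → /xə/.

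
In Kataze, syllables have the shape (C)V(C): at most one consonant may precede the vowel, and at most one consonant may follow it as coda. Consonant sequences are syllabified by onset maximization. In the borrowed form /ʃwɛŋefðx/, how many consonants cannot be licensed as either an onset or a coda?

The consonants /ʃ/, /ð/, /x/ cannot be parsed into a legal (C)V(C) syllable (at most one coda consonant is licensed; onsets are limited to one consonant).

3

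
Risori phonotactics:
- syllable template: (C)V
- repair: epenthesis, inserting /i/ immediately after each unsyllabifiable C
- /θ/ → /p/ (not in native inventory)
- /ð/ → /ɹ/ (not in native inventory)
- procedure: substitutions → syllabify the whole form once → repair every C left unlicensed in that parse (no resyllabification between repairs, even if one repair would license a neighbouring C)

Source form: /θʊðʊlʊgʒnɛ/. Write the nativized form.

Substitution: /θ/ → /p/, /ð/ → /ɹ/, giving /pʊɹʊlʊgʒnɛ/.
Syllabifying with onset maximization leaves /g/, /ʒ/ stranded (no codas are permitted; onsets are limited to one consonant).
Each unlicensed consonant becomes the onset of a new syllable: /g/ → /gi/, /ʒ/ → /ʒi/.

pʊɹʊlʊgiʒinɛ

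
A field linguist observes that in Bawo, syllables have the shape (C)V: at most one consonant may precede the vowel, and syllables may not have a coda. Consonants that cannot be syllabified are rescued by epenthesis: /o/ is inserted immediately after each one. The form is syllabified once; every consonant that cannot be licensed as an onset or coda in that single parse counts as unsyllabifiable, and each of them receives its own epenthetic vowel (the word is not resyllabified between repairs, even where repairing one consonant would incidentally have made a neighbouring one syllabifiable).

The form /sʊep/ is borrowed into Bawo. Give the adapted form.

sʊepo

Under (C)V, the unsyllabifiable consonants are /p/ (no codas are permitted; onsets are limited to one consonant).
Inserting the epenthetic vowel yields /p/ → /po/.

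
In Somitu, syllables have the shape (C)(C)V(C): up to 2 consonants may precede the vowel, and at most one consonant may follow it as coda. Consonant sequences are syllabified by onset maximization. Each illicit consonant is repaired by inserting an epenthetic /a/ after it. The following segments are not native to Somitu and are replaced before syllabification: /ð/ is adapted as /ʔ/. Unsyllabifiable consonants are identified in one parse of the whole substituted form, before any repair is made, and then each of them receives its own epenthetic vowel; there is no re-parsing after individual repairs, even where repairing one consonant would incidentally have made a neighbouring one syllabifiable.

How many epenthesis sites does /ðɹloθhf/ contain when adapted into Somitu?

After substitution the input is /ʔɹloθhf/.
The unsyllabifiable consonants are /ʔ/, /h/, /f/; each receives one epenthetic vowel.

3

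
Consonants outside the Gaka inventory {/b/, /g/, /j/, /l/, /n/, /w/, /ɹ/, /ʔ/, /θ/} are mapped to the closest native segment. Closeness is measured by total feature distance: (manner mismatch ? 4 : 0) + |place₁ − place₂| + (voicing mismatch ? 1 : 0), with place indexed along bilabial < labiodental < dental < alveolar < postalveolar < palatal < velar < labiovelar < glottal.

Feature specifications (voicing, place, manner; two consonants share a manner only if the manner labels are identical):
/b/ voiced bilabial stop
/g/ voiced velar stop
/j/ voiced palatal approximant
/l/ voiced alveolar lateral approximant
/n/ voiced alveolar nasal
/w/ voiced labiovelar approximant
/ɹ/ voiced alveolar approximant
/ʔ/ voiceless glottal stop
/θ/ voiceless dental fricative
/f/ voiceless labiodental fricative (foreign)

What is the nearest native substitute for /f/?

θ

/θ/ is closest: same manner (fricative), place distance 1 (labiodental→dental), same voicing; total 1. Next closest is /b/ at distance 6.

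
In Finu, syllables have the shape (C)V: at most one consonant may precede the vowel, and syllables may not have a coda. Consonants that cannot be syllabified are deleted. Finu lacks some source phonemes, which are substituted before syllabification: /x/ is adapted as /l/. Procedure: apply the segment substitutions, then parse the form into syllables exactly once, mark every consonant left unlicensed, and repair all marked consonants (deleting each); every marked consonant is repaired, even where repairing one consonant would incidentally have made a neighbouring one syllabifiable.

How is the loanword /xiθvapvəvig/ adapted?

livavəvi

Substitution: /x/ → /l/, giving /liθvapvəvig/.
Under (C)V, the unsyllabifiable consonants are /θ/, /p/, /g/ (no codas are permitted; onsets are limited to one consonant).
Deleting the stranded consonants removes /θ/, /p/, /g/.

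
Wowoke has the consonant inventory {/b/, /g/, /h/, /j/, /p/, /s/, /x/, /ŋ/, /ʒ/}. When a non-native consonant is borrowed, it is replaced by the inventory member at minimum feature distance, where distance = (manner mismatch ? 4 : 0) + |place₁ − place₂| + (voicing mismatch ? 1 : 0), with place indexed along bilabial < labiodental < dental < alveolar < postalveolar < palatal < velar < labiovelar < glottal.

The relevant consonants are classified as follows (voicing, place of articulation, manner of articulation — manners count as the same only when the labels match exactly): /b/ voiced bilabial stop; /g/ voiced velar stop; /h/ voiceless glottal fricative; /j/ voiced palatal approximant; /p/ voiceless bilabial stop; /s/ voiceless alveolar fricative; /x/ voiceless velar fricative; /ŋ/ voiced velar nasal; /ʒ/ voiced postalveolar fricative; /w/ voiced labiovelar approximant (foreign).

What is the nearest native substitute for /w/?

j

/j/ is closest: same manner (approximant), place distance 2 (labiovelar→palatal), same voicing; total 2. Next closest is /g/ at distance 5.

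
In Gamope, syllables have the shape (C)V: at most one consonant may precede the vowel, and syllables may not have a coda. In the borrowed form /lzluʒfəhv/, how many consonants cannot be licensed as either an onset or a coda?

Under (C)V, the unsyllabifiable consonants are /l/, /z/, /ʒ/, /h/, /v/ (no codas are permitted; onsets are limited to one consonant).

5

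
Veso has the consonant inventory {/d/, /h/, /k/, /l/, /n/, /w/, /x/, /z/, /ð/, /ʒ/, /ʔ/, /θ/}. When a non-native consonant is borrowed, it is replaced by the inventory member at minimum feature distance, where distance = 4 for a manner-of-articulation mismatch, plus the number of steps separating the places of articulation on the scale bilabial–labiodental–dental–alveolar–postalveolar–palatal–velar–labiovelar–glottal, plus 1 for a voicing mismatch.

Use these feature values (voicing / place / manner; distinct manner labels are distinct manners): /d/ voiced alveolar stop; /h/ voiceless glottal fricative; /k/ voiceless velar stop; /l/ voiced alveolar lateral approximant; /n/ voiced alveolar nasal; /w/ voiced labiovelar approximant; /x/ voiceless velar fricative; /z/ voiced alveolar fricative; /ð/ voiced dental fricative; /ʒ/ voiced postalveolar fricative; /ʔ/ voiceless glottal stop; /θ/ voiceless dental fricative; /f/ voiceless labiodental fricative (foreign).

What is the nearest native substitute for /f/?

/θ/ is closest: same manner (fricative), place distance 1 (labiodental→dental), same voicing; total 1. Next closest is /ð/ at distance 2.

θ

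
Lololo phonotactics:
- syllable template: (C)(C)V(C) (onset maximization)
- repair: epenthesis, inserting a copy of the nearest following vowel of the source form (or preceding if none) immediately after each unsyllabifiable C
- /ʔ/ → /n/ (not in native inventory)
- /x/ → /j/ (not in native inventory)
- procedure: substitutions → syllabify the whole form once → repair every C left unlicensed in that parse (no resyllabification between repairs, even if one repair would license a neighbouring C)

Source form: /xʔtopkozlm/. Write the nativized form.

Substitution: /x/ → /j/, /ʔ/ → /n/, giving /jntopkozlm/.
The consonants /j/, /l/, /m/ cannot be parsed into a legal (C)(C)V(C) syllable (at most one coda consonant is licensed; onsets may contain at most 2 consonants).
Inserting the epenthetic vowel yields /j/ → /jo/, /l/ → /lo/, /m/ → /mo/.

jontopkozlomo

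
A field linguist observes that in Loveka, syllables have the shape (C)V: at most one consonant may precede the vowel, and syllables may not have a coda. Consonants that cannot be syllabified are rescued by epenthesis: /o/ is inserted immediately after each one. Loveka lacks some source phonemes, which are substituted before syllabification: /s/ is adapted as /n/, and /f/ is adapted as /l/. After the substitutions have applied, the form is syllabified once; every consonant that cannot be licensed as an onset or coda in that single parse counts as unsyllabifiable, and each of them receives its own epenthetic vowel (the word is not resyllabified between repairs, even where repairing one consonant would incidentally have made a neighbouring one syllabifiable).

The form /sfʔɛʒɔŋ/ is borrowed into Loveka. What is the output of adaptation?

noloʔɛʒɔŋo

Substitution: /s/ → /n/, /f/ → /l/, giving /nlʔɛʒɔŋ/.
The consonants /n/, /l/, /ŋ/ cannot be parsed into a legal (C)V syllable (no codas are permitted; onsets are limited to one consonant).
Epenthesis after each stranded consonant: /n/ → /no/, /l/ → /lo/, /ŋ/ → /ŋo/.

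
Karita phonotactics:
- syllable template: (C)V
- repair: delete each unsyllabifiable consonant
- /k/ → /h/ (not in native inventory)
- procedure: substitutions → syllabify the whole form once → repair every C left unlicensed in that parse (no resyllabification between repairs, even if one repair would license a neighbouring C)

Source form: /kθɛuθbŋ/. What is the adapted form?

Substitution: /k/ → /h/, giving /hθɛuθbŋ/.
Syllabifying with onset maximization leaves /h/, /θ/, /b/, /ŋ/ stranded (no codas are permitted; onsets are limited to one consonant).
Each unlicensed consonant is deleted: /h/, /θ/, /b/, /ŋ/.

θɛu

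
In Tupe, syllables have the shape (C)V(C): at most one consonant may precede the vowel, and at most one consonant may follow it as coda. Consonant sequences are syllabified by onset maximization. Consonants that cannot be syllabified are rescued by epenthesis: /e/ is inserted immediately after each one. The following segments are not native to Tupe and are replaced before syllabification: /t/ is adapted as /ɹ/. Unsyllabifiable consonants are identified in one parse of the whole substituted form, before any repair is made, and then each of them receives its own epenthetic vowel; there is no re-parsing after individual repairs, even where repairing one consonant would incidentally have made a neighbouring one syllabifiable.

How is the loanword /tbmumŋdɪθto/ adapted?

ɹebemumŋedɪθɹo

Substitution: /t/ → /ɹ/, giving /ɹbmumŋdɪθɹo/.
Under (C)V(C), the unsyllabifiable consonants are /ɹ/, /b/, /ŋ/ (at most one coda consonant is licensed; onsets are limited to one consonant).
Each unlicensed consonant becomes the onset of a new syllable: /ɹ/ → /ɹe/, /b/ → /be/, /ŋ/ → /ŋe/.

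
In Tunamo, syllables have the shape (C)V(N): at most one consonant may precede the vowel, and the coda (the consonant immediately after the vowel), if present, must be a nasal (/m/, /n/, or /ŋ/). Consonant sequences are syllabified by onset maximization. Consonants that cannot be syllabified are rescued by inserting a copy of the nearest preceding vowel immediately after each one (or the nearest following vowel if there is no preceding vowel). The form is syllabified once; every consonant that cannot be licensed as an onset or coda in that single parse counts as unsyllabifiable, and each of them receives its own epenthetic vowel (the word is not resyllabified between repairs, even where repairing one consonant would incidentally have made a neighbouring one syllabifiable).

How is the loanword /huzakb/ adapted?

huzakaba

The consonants /k/, /b/ cannot be parsed into a legal (C)V(N) syllable (only a nasal (/m/, /n/, or /ŋ/) is licensed in coda position; onsets are limited to one consonant).
Each unlicensed consonant becomes the onset of a new syllable: /k/ → /ka/, /b/ → /ba/.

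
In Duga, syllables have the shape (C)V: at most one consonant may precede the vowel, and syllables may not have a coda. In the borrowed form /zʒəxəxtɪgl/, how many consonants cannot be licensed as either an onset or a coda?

Syllabifying with onset maximization leaves /z/, /x/, /g/, /l/ stranded (no codas are permitted; onsets are limited to one consonant).

4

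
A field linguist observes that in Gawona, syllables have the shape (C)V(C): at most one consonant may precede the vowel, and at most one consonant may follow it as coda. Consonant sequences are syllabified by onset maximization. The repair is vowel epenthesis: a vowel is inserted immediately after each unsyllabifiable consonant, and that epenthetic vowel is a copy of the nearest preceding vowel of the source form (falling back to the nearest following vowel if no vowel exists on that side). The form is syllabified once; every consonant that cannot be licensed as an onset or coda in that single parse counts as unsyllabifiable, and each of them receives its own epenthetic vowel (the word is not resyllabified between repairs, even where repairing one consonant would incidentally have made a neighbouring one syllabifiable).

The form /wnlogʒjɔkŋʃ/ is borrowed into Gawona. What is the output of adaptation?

The consonants /w/, /n/, /ʒ/, /ŋ/, /ʃ/ cannot be parsed into a legal (C)V(C) syllable (at most one coda consonant is licensed; onsets are limited to one consonant).
Inserting the epenthetic vowel yields /w/ → /wo/, /n/ → /no/, /ʒ/ → /ʒo/, /ŋ/ → /ŋɔ/, /ʃ/ → /ʃɔ/.

wonologʒojɔkŋɔʃɔ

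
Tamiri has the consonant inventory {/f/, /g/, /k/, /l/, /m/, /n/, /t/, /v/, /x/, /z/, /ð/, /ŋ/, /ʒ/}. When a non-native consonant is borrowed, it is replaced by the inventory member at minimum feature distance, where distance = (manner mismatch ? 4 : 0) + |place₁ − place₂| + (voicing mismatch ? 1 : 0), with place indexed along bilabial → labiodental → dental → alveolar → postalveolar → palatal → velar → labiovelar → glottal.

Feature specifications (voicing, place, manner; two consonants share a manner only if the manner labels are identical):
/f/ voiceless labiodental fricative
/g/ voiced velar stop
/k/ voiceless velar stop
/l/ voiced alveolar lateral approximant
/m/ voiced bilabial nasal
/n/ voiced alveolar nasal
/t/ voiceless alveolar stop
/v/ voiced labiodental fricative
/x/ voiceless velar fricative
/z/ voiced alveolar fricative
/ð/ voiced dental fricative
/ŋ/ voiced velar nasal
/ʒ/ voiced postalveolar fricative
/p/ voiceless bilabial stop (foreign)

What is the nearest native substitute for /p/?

/t/ is closest: same manner (stop), place distance 3 (bilabial→alveolar), same voicing; total 3. Next closest is /f/ at distance 5.

t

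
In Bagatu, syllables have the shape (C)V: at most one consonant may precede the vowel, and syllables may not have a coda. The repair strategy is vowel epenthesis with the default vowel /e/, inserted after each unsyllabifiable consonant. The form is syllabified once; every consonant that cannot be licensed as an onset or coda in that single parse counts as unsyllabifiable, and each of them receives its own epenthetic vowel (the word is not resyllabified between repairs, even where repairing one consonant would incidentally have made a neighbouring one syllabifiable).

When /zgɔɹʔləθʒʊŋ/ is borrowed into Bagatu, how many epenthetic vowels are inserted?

5

The unsyllabifiable consonants are /z/, /ɹ/, /ʔ/, /θ/, /ŋ/; each receives one epenthetic vowel.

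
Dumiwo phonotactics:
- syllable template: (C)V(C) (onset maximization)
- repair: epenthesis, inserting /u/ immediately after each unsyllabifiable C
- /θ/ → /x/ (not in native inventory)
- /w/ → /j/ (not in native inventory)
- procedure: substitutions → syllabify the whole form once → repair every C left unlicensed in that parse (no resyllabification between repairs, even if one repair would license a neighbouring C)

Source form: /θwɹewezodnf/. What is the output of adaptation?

Substitution: /θ/ → /x/, /w/ → /j/, giving /xjɹejezodnf/.
Under (C)V(C), the unsyllabifiable consonants are /x/, /j/, /n/, /f/ (at most one coda consonant is licensed; onsets are limited to one consonant).
Each unlicensed consonant becomes the onset of a new syllable: /x/ → /xu/, /j/ → /ju/, /n/ → /nu/, /f/ → /fu/.

xujuɹejezodnufu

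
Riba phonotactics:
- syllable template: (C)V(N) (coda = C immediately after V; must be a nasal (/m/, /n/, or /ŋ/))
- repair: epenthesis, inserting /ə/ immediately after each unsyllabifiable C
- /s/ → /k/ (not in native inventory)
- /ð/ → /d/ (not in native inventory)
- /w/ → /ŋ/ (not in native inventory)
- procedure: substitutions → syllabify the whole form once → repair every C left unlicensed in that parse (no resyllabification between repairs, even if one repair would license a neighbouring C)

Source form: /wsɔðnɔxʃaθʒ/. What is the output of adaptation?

Substitution: /w/ → /ŋ/, /s/ → /k/, /ð/ → /d/, giving /ŋkɔdnɔxʃaθʒ/.
Syllabifying with onset maximization leaves /ŋ/, /d/, /x/, /θ/, /ʒ/ stranded (only a nasal (/m/, /n/, or /ŋ/) is licensed in coda position; onsets are limited to one consonant).
Inserting the epenthetic vowel yields /ŋ/ → /ŋə/, /d/ → /də/, /x/ → /xə/, /θ/ → /θə/, /ʒ/ → /ʒə/.

ŋəkɔdənɔxəʃaθəʒə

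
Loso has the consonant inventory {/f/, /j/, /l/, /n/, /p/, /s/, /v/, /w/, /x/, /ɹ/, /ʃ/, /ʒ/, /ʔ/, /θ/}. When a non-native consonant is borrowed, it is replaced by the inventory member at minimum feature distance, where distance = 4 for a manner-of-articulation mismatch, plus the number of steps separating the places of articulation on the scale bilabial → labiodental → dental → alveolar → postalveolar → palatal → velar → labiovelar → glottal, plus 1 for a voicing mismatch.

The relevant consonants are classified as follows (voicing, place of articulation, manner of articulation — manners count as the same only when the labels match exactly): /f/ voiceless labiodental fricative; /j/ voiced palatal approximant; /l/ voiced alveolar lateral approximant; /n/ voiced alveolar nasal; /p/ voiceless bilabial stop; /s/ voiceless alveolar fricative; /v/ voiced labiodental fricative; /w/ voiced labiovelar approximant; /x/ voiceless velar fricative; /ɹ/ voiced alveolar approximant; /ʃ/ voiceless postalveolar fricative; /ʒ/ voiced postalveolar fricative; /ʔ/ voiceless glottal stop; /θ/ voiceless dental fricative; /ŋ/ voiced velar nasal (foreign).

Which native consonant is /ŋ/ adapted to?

/n/ is closest: same manner (nasal), place distance 3 (velar→alveolar), same voicing; total 3. Next closest is /j/ at distance 5.

n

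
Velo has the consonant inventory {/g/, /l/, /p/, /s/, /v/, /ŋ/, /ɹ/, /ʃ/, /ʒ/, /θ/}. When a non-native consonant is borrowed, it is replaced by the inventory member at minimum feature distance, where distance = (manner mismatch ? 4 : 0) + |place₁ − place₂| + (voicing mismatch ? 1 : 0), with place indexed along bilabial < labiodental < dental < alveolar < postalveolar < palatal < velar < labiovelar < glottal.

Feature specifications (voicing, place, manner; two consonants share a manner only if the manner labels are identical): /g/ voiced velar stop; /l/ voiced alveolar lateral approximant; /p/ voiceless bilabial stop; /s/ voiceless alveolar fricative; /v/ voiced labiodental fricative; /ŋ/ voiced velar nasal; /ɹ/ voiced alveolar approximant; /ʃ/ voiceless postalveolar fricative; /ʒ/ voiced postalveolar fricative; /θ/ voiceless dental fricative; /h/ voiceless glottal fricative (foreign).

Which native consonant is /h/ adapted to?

ʃ

/ʃ/ is closest: same manner (fricative), place distance 4 (glottal→postalveolar), same voicing; total 4. Next closest is /s/ at distance 5.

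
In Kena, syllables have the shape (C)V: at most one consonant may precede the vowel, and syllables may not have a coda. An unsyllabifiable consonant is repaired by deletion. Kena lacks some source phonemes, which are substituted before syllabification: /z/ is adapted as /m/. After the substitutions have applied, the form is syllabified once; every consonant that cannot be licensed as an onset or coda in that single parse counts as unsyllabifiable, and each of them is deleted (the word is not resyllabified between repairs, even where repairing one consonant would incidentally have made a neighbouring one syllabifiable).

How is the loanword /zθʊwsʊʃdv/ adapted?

Substitution: /z/ → /m/, giving /mθʊwsʊʃdv/.
The consonants /m/, /w/, /ʃ/, /d/, /v/ cannot be parsed into a legal (C)V syllable (no codas are permitted; onsets are limited to one consonant).
Each unlicensed consonant is deleted: /m/, /w/, /ʃ/, /d/, /v/.

θʊsʊ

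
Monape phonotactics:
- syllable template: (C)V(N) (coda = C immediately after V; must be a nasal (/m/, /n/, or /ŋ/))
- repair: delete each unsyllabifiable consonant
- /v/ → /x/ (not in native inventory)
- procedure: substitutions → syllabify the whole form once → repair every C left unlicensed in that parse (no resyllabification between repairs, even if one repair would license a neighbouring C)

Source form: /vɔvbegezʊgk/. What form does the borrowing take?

Substitution: /v/ → /x/, giving /xɔxbegezʊgk/.
Under (C)V(N), the unsyllabifiable consonants are /x/, /g/, /k/ (only a nasal (/m/, /n/, or /ŋ/) is licensed in coda position; onsets are limited to one consonant).
Each unlicensed consonant is deleted: /x/, /g/, /k/.

xɔbegezʊ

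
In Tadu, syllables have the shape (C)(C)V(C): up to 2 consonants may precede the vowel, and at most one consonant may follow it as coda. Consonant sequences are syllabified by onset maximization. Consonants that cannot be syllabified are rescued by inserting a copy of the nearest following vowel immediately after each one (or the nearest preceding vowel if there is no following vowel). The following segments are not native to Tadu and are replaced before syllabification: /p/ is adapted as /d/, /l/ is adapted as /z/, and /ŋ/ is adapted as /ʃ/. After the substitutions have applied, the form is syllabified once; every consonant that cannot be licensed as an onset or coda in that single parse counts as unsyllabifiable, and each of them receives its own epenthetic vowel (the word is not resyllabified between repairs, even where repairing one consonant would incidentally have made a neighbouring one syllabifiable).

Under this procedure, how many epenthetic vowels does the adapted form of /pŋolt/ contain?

1

After substitution the input is /dʃozt/.
The unsyllabifiable consonants are /t/; each receives one epenthetic vowel.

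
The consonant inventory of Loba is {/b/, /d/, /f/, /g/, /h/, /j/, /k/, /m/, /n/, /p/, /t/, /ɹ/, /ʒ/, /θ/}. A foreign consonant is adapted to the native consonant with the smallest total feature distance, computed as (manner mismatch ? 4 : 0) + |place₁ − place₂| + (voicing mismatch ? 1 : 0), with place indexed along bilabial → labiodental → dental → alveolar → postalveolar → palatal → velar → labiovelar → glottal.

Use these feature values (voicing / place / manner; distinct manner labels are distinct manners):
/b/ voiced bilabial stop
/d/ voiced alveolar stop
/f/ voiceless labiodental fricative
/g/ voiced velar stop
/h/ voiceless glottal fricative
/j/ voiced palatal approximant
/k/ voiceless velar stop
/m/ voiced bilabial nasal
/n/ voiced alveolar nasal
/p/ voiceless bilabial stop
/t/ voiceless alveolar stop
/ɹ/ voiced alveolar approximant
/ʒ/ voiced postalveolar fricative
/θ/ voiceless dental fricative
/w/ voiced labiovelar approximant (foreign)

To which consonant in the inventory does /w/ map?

/j/ is closest: same manner (approximant), place distance 2 (labiovelar→palatal), same voicing; total 2. Next closest is /ɹ/ at distance 4.

j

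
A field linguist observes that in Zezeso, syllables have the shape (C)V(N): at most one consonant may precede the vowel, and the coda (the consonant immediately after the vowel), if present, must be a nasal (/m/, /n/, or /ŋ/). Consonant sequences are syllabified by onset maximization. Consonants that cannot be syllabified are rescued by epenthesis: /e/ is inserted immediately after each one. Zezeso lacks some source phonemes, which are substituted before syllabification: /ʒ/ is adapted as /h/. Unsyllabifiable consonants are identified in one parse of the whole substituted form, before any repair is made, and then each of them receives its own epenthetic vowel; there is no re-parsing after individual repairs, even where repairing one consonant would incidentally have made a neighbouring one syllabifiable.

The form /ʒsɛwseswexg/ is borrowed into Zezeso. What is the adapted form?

Substitution: /ʒ/ → /h/, giving /hsɛwseswexg/.
Syllabifying with onset maximization leaves /h/, /w/, /s/, /x/, /g/ stranded (only a nasal (/m/, /n/, or /ŋ/) is licensed in coda position; onsets are limited to one consonant).
Each unlicensed consonant becomes the onset of a new syllable: /h/ → /he/, /w/ → /we/, /s/ → /se/, /x/ → /xe/, /g/ → /ge/.

hesɛwesesewexege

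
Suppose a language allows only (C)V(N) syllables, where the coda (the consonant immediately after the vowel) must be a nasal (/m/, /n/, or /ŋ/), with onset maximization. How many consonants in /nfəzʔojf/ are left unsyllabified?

Under (C)V(N), the unsyllabifiable consonants are /n/, /z/, /j/, /f/ (only a nasal (/m/, /n/, or /ŋ/) is licensed in coda position; onsets are limited to one consonant).

4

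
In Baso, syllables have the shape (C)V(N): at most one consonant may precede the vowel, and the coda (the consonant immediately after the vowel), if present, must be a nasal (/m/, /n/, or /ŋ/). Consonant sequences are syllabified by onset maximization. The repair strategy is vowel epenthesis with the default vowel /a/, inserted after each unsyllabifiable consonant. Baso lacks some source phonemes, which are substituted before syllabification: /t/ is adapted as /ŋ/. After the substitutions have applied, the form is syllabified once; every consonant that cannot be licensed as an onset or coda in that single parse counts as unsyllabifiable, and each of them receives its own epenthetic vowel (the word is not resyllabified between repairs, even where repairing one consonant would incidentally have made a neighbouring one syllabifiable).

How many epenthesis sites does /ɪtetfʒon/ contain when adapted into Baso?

After substitution the input is /ɪŋeŋfʒon/.
The unsyllabifiable consonants are /f/; each receives one epenthetic vowel.

1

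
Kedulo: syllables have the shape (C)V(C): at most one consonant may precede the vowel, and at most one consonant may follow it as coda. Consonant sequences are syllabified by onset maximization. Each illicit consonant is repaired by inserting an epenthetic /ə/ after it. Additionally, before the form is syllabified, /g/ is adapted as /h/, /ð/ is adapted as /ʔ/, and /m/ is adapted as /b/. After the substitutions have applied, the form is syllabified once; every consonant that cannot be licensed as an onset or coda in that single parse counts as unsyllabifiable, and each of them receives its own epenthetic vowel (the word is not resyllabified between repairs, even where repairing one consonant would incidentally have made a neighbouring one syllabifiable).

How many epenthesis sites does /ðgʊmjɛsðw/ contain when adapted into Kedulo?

3

After substitution the input is /ʔhʊbjɛsʔw/.
The unsyllabifiable consonants are /ʔ/, /ʔ/, /w/; each receives one epenthetic vowel.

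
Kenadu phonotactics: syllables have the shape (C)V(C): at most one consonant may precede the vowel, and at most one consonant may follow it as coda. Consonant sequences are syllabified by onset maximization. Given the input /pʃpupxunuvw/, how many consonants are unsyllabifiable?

3

The consonants /p/, /ʃ/, /w/ cannot be parsed into a legal (C)V(C) syllable (at most one coda consonant is licensed; onsets are limited to one consonant).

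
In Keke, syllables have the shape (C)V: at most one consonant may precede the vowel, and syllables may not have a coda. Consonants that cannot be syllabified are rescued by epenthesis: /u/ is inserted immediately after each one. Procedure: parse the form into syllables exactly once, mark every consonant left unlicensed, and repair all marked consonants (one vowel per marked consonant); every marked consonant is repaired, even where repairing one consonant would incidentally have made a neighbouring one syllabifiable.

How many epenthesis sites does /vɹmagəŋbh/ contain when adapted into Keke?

The unsyllabifiable consonants are /v/, /ɹ/, /ŋ/, /b/, /h/; each receives one epenthetic vowel.

5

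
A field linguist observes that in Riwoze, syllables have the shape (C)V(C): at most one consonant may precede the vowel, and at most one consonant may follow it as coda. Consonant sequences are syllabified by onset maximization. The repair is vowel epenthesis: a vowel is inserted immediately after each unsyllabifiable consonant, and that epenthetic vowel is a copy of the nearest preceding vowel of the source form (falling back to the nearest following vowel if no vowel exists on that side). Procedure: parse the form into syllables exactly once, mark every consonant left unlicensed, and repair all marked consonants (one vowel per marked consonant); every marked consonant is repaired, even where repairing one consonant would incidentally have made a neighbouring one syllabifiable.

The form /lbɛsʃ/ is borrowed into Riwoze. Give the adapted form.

lɛbɛsʃɛ

Under (C)V(C), the unsyllabifiable consonants are /l/, /ʃ/ (at most one coda consonant is licensed; onsets are limited to one consonant).
Inserting the epenthetic vowel yields /l/ → /lɛ/, /ʃ/ → /ʃɛ/.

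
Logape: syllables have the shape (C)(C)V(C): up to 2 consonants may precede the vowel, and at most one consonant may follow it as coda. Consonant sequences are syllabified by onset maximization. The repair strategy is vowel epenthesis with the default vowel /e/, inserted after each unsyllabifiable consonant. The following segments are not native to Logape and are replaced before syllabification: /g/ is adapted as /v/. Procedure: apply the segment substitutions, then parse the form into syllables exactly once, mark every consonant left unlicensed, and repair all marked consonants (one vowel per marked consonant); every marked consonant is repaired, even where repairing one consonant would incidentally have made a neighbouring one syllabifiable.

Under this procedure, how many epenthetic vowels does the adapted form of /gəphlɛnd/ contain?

After substitution the input is /vəphlɛnd/.
The unsyllabifiable consonants are /d/; each receives one epenthetic vowel.

1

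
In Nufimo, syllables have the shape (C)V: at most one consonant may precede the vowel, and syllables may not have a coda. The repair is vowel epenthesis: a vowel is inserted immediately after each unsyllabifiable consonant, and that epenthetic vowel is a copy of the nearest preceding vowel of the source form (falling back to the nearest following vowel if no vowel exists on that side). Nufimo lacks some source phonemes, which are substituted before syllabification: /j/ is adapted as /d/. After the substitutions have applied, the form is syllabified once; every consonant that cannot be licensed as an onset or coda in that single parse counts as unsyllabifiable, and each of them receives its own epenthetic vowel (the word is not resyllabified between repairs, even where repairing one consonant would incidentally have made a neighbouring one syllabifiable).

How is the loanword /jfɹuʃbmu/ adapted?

Substitution: /j/ → /d/, giving /dfɹuʃbmu/.
Under (C)V, the unsyllabifiable consonants are /d/, /f/, /ʃ/, /b/ (no codas are permitted; onsets are limited to one consonant).
Inserting the epenthetic vowel yields /d/ → /du/, /f/ → /fu/, /ʃ/ → /ʃu/, /b/ → /bu/.

dufuɹuʃubumu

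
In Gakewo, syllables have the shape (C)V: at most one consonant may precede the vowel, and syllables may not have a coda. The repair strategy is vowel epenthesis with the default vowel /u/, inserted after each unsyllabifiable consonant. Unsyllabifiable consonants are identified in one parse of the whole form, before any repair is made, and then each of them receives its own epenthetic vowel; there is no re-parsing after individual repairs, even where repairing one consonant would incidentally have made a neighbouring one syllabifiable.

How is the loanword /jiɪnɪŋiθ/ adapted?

jiɪnɪŋiθu

Under (C)V, the unsyllabifiable consonants are /θ/ (no codas are permitted; onsets are limited to one consonant).
Epenthesis after each stranded consonant: /θ/ → /θu/.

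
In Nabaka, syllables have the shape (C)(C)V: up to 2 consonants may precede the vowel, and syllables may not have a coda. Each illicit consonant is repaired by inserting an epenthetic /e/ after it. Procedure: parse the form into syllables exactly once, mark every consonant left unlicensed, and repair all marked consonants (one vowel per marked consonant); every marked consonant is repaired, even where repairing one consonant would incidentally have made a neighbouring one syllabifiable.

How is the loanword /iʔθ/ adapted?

iʔeθe

Syllabifying with onset maximization leaves /ʔ/, /θ/ stranded (no codas are permitted; onsets may contain at most 2 consonants).
Epenthesis after each stranded consonant: /ʔ/ → /ʔe/, /θ/ → /θe/.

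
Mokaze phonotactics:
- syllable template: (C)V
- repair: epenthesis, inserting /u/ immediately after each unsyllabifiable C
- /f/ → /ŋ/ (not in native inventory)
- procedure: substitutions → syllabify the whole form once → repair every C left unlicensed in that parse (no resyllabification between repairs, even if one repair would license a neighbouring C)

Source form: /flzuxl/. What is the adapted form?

ŋuluzuxulu

Substitution: /f/ → /ŋ/, giving /ŋlzuxl/.
The consonants /ŋ/, /l/, /x/, /l/ cannot be parsed into a legal (C)V syllable (no codas are permitted; onsets are limited to one consonant).
Inserting the epenthetic vowel yields /ŋ/ → /ŋu/, /l/ → /lu/, /x/ → /xu/, /l/ → /lu/.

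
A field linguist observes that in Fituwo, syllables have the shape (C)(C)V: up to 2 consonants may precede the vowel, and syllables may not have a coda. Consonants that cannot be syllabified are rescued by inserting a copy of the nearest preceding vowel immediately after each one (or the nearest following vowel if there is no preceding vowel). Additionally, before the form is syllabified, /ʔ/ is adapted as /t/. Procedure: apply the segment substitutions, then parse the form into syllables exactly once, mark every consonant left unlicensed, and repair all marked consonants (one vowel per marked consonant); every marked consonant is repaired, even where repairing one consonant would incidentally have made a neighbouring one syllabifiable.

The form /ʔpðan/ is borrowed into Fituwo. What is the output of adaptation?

tapðana

Substitution: /ʔ/ → /t/, giving /tpðan/.
The consonants /t/, /n/ cannot be parsed into a legal (C)(C)V syllable (no codas are permitted; onsets may contain at most 2 consonants).
Inserting the epenthetic vowel yields /t/ → /ta/, /n/ → /na/.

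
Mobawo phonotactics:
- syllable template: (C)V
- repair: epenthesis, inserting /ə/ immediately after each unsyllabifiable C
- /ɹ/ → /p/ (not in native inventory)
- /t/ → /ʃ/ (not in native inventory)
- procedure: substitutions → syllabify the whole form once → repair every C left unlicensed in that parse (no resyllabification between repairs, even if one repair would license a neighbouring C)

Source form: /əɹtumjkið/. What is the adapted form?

Substitution: /ɹ/ → /p/, /t/ → /ʃ/, giving /əpʃumjkið/.
Syllabifying with onset maximization leaves /p/, /m/, /j/, /ð/ stranded (no codas are permitted; onsets are limited to one consonant).
Epenthesis after each stranded consonant: /p/ → /pə/, /m/ → /mə/, /j/ → /jə/, /ð/ → /ðə/.

əpəʃuməjəkiðə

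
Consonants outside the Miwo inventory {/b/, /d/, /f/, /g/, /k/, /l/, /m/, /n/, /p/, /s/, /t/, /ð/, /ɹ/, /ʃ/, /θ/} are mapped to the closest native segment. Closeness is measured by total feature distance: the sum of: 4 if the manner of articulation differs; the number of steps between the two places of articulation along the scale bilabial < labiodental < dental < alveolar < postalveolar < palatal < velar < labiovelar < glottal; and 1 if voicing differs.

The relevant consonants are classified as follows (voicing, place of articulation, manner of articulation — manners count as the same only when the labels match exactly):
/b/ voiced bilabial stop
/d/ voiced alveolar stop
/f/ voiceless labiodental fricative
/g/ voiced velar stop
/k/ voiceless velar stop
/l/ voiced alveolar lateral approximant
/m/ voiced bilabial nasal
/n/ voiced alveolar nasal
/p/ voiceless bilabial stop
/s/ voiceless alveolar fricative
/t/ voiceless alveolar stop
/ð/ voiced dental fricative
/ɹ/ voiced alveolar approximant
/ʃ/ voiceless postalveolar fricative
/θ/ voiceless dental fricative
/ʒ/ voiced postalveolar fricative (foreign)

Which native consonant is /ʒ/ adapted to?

ʃ

/ʃ/ is closest: same manner (fricative), place distance 0 (postalveolar→postalveolar), voicing differs (+1); total 1. Next closest is /s/ at distance 2.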